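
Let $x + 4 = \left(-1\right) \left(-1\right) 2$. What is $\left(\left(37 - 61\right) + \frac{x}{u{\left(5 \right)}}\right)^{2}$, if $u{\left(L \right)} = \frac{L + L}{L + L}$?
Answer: $676$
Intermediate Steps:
$u{\left(L \right)} = 1$ ($u{\left(L \right)} = \frac{2 L}{2 L} = 2 L \frac{1}{2 L} = 1$)
$x = -2$ ($x = -4 + \left(-1\right) \left(-1\right) 2 = -4 + 1 \cdot 2 = -4 + 2 = -2$)
$\left(\left(37 - 61\right) + \frac{x}{u{\left(5 \right)}}\right)^{2} = \left(\left(37 - 61\right) - \frac{2}{1}\right)^{2} = \left(-24 - 2\right)^{2} = \left(-26\right)^{2} = 676$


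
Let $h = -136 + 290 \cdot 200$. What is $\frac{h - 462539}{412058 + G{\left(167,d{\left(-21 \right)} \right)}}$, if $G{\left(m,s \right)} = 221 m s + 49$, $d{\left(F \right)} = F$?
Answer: $\frac{80935}{72588} \approx 1.115$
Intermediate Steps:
$h = 57864$ ($h = -136 + 58000 = 57864$)
$G{\left(m,s \right)} = 49 + 221 m s$ ($G{\left(m,s \right)} = 221 m s + 49 = 49 + 221 m s$)
$\frac{h - 462539}{412058 + G{\left(167,d{\left(-21 \right)} \right)}} = \frac{57864 - 462539}{412058 + \left(49 + 221 \cdot 167 \left(-21\right)\right)} = - \frac{404675}{412058 + \left(49 - 775047\right)} = - \frac{404675}{412058 - 774998} = - \frac{404675}{-362940} = \left(-404675\right) \left(- \frac{1}{362940}\right) = \frac{80935}{72588}$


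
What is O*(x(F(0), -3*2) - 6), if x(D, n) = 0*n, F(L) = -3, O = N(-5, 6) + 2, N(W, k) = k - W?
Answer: -78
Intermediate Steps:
O = 13 (O = (6 - 1*(-5)) + 2 = (6 + 5) + 2 = 11 + 2 = 13)
x(D, n) = 0
O*(x(F(0), -3*2) - 6) = 13*(0 - 6) = 13*(-6) = -78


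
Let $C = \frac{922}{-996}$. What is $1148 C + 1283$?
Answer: $\frac{54853}{249} \approx 220.29$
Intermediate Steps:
$C = - \frac{461}{498}$ ($C = 922 \left(- \frac{1}{996}\right) = - \frac{461}{498} \approx -0.9257$)
$1148 C + 1283 = 1148 \left(- \frac{461}{498}\right) + 1283 = - \frac{264614}{249} + 1283 = \frac{54853}{249}$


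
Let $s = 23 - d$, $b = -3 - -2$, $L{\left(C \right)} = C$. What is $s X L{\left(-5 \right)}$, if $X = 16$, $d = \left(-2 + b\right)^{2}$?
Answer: $-1120$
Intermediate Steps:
$b = -1$ ($b = -3 + 2 = -1$)
$d = 9$ ($d = \left(-2 - 1\right)^{2} = \left(-3\right)^{2} = 9$)
$s = 14$ ($s = 23 - 9 = 14$)
$s X L{\left(-5 \right)} = 14 \cdot 16 \left(-5\right) = 224 \left(-5\right) = -1120$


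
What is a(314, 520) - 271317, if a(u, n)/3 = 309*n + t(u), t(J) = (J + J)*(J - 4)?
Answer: 794763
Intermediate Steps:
t(J) = 2*J*(-4 + J) (t(J) = (2*J)*(-4 + J) = 2*J*(-4 + J))
a(u, n) = 927*n + 6*u*(-4 + u) (a(u, n) = 3*(309*n + 2*u*(-4 + u)) = 927*n + 6*u*(-4 + u))
a(314, 520) - 271317 = (927*520 + 6*314*(-4 + 314)) - 271317 = (482040 + 6*314*310) - 271317 = (482040 + 584040) - 271317 = 1066080 - 271317 = 794763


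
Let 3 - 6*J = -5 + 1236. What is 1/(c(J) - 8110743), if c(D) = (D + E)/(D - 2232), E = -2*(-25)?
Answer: -3655/29644765433 ≈ -1.2329e-7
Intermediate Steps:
E = 50
J = -614/3 (J = ½ - (-5 + 1236)/6 = ½ - ⅙*1231 = ½ - 1231/6 = -614/3 ≈ -204.67)
c(D) = (50 + D)/(-2232 + D) (c(D) = (D + 50)/(D - 2232) = (50 + D)/(-2232 + D))
1/(c(J) - 8110743) = 1/((50 - 614/3)/(-2232 - 614/3) - 8110743) = 1/(-464/3/(-7310/3) - 8110743) = 1/(-3/7310*(-464/3) - 8110743) = 1/(232/3655 - 8110743) = 1/(-29644765433/3655) = -3655/29644765433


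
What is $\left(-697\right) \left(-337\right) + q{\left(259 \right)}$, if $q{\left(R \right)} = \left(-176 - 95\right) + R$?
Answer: $234877$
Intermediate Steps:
$q{\left(R \right)} = -271 + R$
$\left(-697\right) \left(-337\right) + q{\left(259 \right)} = \left(-697\right) \left(-337\right) + \left(-271 + 259\right) = 234889 - 12 = 234877$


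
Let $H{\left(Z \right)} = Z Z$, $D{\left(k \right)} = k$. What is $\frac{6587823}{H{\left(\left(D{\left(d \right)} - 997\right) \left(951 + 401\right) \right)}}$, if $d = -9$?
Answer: $\frac{6587823}{1849904652544} \approx 3.5612 \cdot 10^{-6}$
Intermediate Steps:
$H{\left(Z \right)} = Z^{2}$
$\frac{6587823}{H{\left(\left(D{\left(d \right)} - 997\right) \left(951 + 401\right) \right)}} = \frac{6587823}{\left(\left(-9 - 997\right) \left(951 + 401\right)\right)^{2}} = \frac{6587823}{\left(\left(-1006\right) 1352\right)^{2}} = \frac{6587823}{\left(-1360112\right)^{2}} = \frac{6587823}{1849904652544}$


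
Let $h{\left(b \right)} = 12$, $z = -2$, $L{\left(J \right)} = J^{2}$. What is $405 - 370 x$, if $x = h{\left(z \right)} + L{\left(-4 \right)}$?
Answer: $-9955$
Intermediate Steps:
$x = 28$ ($x = 12 + \left(-4\right)^{2} = 12 + 16 = 28$)
$405 - 370 x = 405 - 10360 = -9955$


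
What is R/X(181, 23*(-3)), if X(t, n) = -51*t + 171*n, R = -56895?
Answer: 3793/1402 ≈ 2.7054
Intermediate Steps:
R/X(181, 23*(-3)) = -56895/(-51*181 + 171*(23*(-3))) = -56895/(-9231 + 171*(-69)) = -56895/(-9231 - 11799) = -56895/(-21030) = -56895*(-1/21030) = 3793/1402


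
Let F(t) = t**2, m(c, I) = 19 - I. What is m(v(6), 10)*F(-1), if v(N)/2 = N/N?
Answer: 9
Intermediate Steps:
v(N) = 2 (v(N) = 2*(N/N) = 2*1 = 2)
m(v(6), 10)*F(-1) = (19 - 1*10)*(-1)**2 = (19 - 10)*1 = 9*1 = 9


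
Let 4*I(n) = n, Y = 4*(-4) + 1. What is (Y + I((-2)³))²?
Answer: 289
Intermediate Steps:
Y = -15 (Y = -16 + 1 = -15)
I(n) = n/4
(Y + I((-2)³))² = (-15 + (¼)*(-2)³)² = (-15 + (¼)*(-8))² = (-15 - 2)² = (-17)² = 289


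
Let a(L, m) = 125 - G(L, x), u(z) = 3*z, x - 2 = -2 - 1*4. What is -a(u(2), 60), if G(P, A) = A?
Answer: -129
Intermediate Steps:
x = -4 (x = 2 + (-2 - 1*4) = 2 + (-2 - 4) = 2 - 6 = -4)
a(L, m) = 129 (a(L, m) = 125 - 1*(-4) = 125 + 4 = 129)
-a(u(2), 60) = -1*129 = -129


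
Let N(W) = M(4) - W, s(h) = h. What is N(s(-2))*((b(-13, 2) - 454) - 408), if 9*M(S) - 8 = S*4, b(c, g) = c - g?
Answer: -12278/3 ≈ -4092.7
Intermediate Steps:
M(S) = 8/9 + 4*S/9 (M(S) = 8/9 + (S*4)/9 = 8/9 + (4*S)/9 = 8/9 + 4*S/9)
N(W) = 8/3 - W (N(W) = (8/9 + (4/9)*4) - W = (8/9 + 16/9) - W = 8/3 - W)
N(s(-2))*((b(-13, 2) - 454) - 408) = (8/3 - 1*(-2))*(((-13 - 1*2) - 454) - 408) = (8/3 + 2)*(((-13 - 2) - 454) - 408) = 14*((-15 - 454) - 408)/3 = 14*(-469 - 408)/3 = (14/3)*(-877) = -12278/3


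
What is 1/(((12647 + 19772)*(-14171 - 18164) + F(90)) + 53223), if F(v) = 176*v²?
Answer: -1/1046789542 ≈ -9.5530e-10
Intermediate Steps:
1/(((12647 + 19772)*(-14171 - 18164) + F(90)) + 53223) = 1/(((12647 + 19772)*(-14171 - 18164) + 176*90²) + 53223) = 1/((32419*(-32335) + 176*8100) + 53223) = 1/((-1048268365 + 1425600) + 53223) = 1/(-1046842765 + 53223) = 1/(-1046789542) = -1/1046789542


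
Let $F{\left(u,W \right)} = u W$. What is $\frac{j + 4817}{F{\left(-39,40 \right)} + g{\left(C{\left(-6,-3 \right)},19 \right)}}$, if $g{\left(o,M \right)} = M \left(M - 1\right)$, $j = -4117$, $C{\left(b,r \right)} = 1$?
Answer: $- \frac{50}{87} \approx -0.57471$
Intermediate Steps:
$F{\left(u,W \right)} = W u$
$g{\left(o,M \right)} = M \left(-1 + M\right)$
$\frac{j + 4817}{F{\left(-39,40 \right)} + g{\left(C{\left(-6,-3 \right)},19 \right)}} = \frac{-4117 + 4817}{40 \left(-39\right) + 19 \left(-1 + 19\right)} = \frac{700}{-1560 + 19 \cdot 18} = \frac{700}{-1560 + 342} = \frac{700}{-1218} = 700 \left(- \frac{1}{1218}\right) = - \frac{50}{87}$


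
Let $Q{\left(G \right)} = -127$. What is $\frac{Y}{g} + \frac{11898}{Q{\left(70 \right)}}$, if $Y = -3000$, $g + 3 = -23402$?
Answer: $- \frac{55618338}{594487} \approx -93.557$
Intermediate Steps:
$g = -23405$ ($g = -3 - 23402 = -23405$)
$\frac{Y}{g} + \frac{11898}{Q{\left(70 \right)}} = - \frac{3000}{-23405} + \frac{11898}{-127} = \left(-3000\right) \left(- \frac{1}{23405}\right) + 11898 \left(- \frac{1}{127}\right) = \frac{600}{4681} - \frac{11898}{127} = - \frac{55618338}{594487}$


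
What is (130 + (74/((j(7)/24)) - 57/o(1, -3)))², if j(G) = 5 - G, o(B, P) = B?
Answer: 664225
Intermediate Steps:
(130 + (74/((j(7)/24)) - 57/o(1, -3)))² = (130 + (74/(((5 - 1*7)/24)) - 57/1))² = (130 + (74/(((5 - 7)*(1/24))) - 57*1))² = (130 + (74/((-2*1/24)) - 57))² = (130 + (74/(-1/12) - 57))² = (130 + (74*(-12) - 57))² = (130 + (-888 - 57))² = (130 - 945)² = (-815)² = 664225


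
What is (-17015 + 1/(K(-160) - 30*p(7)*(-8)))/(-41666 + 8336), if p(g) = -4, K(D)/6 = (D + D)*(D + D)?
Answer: 10437681599/20445955200 ≈ 0.51050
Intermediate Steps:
K(D) = 24*D² (K(D) = 6*((D + D)*(D + D)) = 6*((2*D)*(2*D)) = 6*(4*D²) = 24*D²)
(-17015 + 1/(K(-160) - 30*p(7)*(-8)))/(-41666 + 8336) = (-17015 + 1/(24*(-160)² - 30*(-4)*(-8)))/(-41666 + 8336) = (-17015 + 1/(24*25600 + 120*(-8)))/(-33330) = (-17015 + 1/(614400 - 960))*(-1/33330) = (-17015 + 1/613440)*(-1/33330) = -10437681599/613440*(-1/33330) = 10437681599/20445955200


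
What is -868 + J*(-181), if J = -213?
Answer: 37685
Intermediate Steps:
-868 + J*(-181) = -868 - 213*(-181) = -868 + 38553 = 37685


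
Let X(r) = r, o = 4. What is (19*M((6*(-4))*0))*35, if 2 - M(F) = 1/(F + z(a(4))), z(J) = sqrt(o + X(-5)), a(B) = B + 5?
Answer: 1330 + 665*I ≈ 1330.0 + 665.0*I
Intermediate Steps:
a(B) = 5 + B
z(J) = I (z(J) = sqrt(4 - 5) = sqrt(-1) = I)
M(F) = 2 - 1/(I + F) (M(F) = 2 - 1/(F + I) = 2 - 1/(I + F))
(19*M((6*(-4))*0))*35 = (19*((-1 + 2*I + 2*((6*(-4))*0))/(I + (6*(-4))*0)))*35 = (19*((-1 + 2*I + 2*(-24*0))/(I - 24*0)))*35 = (19*((-1 + 2*I + 2*0)/(I + 0)))*35 = (19*((-1 + 2*I + 0)/I))*35 = (19*((-I)*(-1 + 2*I)))*35 = (19*(-I*(-1 + 2*I)))*35 = -19*I*(-1 + 2*I)*35 = -665*I*(-1 + 2*I)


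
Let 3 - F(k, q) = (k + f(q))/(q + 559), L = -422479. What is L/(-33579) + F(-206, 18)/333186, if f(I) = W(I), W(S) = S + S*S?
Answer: 3867663447083/307405066878 ≈ 12.582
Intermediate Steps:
W(S) = S + S**2
f(I) = I*(1 + I)
F(k, q) = 3 - (k + q*(1 + q))/(559 + q) (F(k, q) = 3 - (k + q*(1 + q))/(q + 559) = 3 - (k + q*(1 + q))/(559 + q))
L/(-33579) + F(-206, 18)/333186 = -422479/(-33579) + ((1677 - 1*(-206) - 1*18**2 + 2*18)/(559 + 18))/333186 = -422479*(-1/33579) + ((1677 + 206 - 1*324 + 36)/577)*(1/333186) = 422479/33579 + ((1677 + 206 - 324 + 36)/577)*(1/333186) = 422479/33579 + ((1/577)*1595)*(1/333186) = 422479/33579 + (1595/577)*(1/333186) = 422479/33579 + 1595/192248322 = 3867663447083/307405066878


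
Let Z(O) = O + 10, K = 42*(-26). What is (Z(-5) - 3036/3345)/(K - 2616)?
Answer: -507/459380 ≈ -0.0011037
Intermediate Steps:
K = -1092
Z(O) = 10 + O
(Z(-5) - 3036/3345)/(K - 2616) = ((10 - 5) - 3036/3345)/(-1092 - 2616) = (5 - 3036*1/3345)/(-3708) = (5 - 1012/1115)*(-1/3708) = (4563/1115)*(-1/3708) = -507/459380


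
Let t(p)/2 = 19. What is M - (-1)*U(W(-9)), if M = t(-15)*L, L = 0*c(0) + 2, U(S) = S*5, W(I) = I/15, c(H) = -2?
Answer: 73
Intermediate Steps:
W(I) = I/15 (W(I) = I*(1/15) = I/15)
t(p) = 38 (t(p) = 2*19 = 38)
U(S) = 5*S
L = 2 (L = 0*(-2) + 2 = 0 + 2 = 2)
M = 76 (M = 38*2 = 76)
M - (-1)*U(W(-9)) = 76 - (-1)*5*((1/15)*(-9)) = 76 - (-1)*5*(-3/5) = 76 - (-1)*(-3) = 76 - 1*3 = 76 - 3 = 73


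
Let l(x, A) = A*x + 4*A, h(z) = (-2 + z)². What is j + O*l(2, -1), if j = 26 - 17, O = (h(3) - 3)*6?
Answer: 81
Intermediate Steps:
l(x, A) = 4*A + A*x
O = -12 (O = ((-2 + 3)² - 3)*6 = (1² - 3)*6 = (1 - 3)*6 = -2*6 = -12)
j = 9
j + O*l(2, -1) = 9 - (-12)*(4 + 2) = 9 - (-12)*6 = 9 - 12*(-6) = 9 + 72 = 81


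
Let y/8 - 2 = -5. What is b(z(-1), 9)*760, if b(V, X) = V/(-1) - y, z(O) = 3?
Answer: 15960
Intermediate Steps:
y = -24 (y = 16 + 8*(-5) = 16 - 40 = -24)
b(V, X) = 24 - V (b(V, X) = V/(-1) - 1*(-24) = V*(-1) + 24 = -V + 24 = 24 - V)
b(z(-1), 9)*760 = (24 - 1*3)*760 = (24 - 3)*760 = 21*760 = 15960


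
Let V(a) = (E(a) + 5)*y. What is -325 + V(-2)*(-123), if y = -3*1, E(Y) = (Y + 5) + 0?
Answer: 2627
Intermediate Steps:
E(Y) = 5 + Y (E(Y) = (5 + Y) + 0 = 5 + Y)
y = -3
V(a) = -30 - 3*a (V(a) = ((5 + a) + 5)*(-3) = (10 + a)*(-3) = -30 - 3*a)
-325 + V(-2)*(-123) = -325 + (-30 - 3*(-2))*(-123) = -325 + (-30 + 6)*(-123) = -325 - 24*(-123) = -325 + 2952 = 2627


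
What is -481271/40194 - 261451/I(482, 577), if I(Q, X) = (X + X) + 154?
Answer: -265196761/1251756 ≈ -211.86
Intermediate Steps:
I(Q, X) = 154 + 2*X (I(Q, X) = 2*X + 154 = 154 + 2*X)
-481271/40194 - 261451/I(482, 577) = -481271/40194 - 261451/(154 + 2*577) = -481271*1/40194 - 261451/(154 + 1154) = -68753/5742 - 261451/1308 = -265196761/1251756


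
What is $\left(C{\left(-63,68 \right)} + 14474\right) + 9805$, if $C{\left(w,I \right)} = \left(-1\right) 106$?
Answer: $24173$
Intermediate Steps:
$C{\left(w,I \right)} = -106$
$\left(C{\left(-63,68 \right)} + 14474\right) + 9805 = \left(-106 + 14474\right) + 9805 = 14368 + 9805 = 24173$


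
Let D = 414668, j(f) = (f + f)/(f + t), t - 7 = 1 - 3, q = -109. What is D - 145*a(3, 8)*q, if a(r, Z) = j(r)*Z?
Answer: 509498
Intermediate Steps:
t = 5 (t = 7 + (1 - 3) = 7 - 2 = 5)
j(f) = 2*f/(5 + f) (j(f) = (f + f)/(f + 5) = (2*f)/(5 + f) = 2*f/(5 + f))
a(r, Z) = 2*Z*r/(5 + r) (a(r, Z) = (2*r/(5 + r))*Z = 2*Z*r/(5 + r))
D - 145*a(3, 8)*q = 414668 - 145*(2*8*3/(5 + 3))*(-109) = 414668 - 145*(2*8*3/8)*(-109) = 414668 - 145*(2*8*3*(⅛))*(-109) = 414668 - 145*6*(-109) = 414668 - 870*(-109) = 414668 - 1*(-94830) = 414668 + 94830 = 509498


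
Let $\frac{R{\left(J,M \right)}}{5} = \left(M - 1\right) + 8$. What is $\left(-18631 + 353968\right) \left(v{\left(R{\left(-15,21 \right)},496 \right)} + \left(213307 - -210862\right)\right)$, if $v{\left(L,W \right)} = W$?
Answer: $142405887105$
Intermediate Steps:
$R{\left(J,M \right)} = 35 + 5 M$ ($R{\left(J,M \right)} = 5 \left(\left(M - 1\right) + 8\right) = 5 \left(\left(-1 + M\right) + 8\right) = 5 \left(7 + M\right) = 35 + 5 M$)
$\left(-18631 + 353968\right) \left(v{\left(R{\left(-15,21 \right)},496 \right)} + \left(213307 - -210862\right)\right) = \left(-18631 + 353968\right) \left(496 + \left(213307 - -210862\right)\right) = 335337 \left(496 + \left(213307 + 210862\right)\right) = 335337 \left(496 + 424169\right) = 335337 \cdot 424665 = 142405887105$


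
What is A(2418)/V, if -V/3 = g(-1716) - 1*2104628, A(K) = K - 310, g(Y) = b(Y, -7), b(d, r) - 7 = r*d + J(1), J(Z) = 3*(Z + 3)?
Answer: 2108/6277791 ≈ 0.00033579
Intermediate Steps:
J(Z) = 9 + 3*Z (J(Z) = 3*(3 + Z) = 9 + 3*Z)
b(d, r) = 19 + d*r (b(d, r) = 7 + (r*d + (9 + 3*1)) = 7 + (d*r + (9 + 3)) = 7 + (d*r + 12) = 7 + (12 + d*r) = 19 + d*r)
g(Y) = 19 - 7*Y (g(Y) = 19 + Y*(-7) = 19 - 7*Y)
A(K) = -310 + K
V = 6277791 (V = -3*((19 - 7*(-1716)) - 1*2104628) = -3*((19 + 12012) - 2104628) = -3*(12031 - 2104628) = -3*(-2092597) = 6277791)
A(2418)/V = (-310 + 2418)/6277791 = 2108*(1/6277791) = 2108/6277791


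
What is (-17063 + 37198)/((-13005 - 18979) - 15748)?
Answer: -20135/47732 ≈ -0.42183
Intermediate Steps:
(-17063 + 37198)/((-13005 - 18979) - 15748) = 20135/(-31984 - 15748) = 20135/(-47732) = 20135*(-1/47732) = -20135/47732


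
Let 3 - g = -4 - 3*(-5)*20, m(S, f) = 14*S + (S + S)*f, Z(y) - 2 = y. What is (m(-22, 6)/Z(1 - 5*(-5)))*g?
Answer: 41899/7 ≈ 5985.6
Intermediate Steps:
Z(y) = 2 + y
m(S, f) = 14*S + 2*S*f (m(S, f) = 14*S + (2*S)*f = 14*S + 2*S*f)
g = -293 (g = 3 - (-4 - 3*(-5)*20) = 3 - (-4 + 15*20) = 3 - (-4 + 300) = 3 - 1*296 = 3 - 296 = -293)
(m(-22, 6)/Z(1 - 5*(-5)))*g = ((2*(-22)*(7 + 6))/(2 + (1 - 5*(-5))))*(-293) = ((2*(-22)*13)/(2 + (1 + 25)))*(-293) = -572/(2 + 26)*(-293) = -572/28*(-293) = -572*1/28*(-293) = -143/7*(-293) = 41899/7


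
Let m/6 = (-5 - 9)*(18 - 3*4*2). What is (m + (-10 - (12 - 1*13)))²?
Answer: 245025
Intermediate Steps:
m = 504 (m = 6*((-5 - 9)*(18 - 3*4*2)) = 6*(-14*(18 - 12*2)) = 6*(-14*(18 - 24)) = 6*(-14*(-6)) = 6*84 = 504)
(m + (-10 - (12 - 1*13)))² = (504 + (-10 - (12 - 1*13)))² = (504 + (-10 - (12 - 13)))² = (504 + (-10 - 1*(-1)))² = (504 + (-10 + 1))² = (504 - 9)² = 495² = 245025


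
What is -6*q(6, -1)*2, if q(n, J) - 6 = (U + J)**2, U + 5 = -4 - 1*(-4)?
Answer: -504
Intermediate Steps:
U = -5 (U = -5 + (-4 - 1*(-4)) = -5 + (-4 + 4) = -5 + 0 = -5)
q(n, J) = 6 + (-5 + J)**2
-6*q(6, -1)*2 = -6*(6 + (-5 - 1)**2)*2 = -6*(6 + (-6)**2)*2 = -6*(6 + 36)*2 = -6*42*2 = -252*2 = -504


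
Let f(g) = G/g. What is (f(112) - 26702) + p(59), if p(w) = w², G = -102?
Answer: -1300427/56 ≈ -23222.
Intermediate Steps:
f(g) = -102/g
(f(112) - 26702) + p(59) = (-102/112 - 26702) + 59² = (-102*1/112 - 26702) + 3481 = (-51/56 - 26702) + 3481 = -1495363/56 + 3481 = -1300427/56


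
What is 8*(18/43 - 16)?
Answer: -5360/43 ≈ -124.65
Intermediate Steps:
8*(18/43 - 16) = 8*(-670/43) = -5360/43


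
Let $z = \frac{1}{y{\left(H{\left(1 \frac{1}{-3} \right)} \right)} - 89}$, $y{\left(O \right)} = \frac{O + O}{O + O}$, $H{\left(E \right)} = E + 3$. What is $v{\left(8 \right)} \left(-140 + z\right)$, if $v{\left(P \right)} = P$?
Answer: $- \frac{12321}{11} \approx -1120.1$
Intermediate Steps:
$H{\left(E \right)} = 3 + E$
$y{\left(O \right)} = 1$ ($y{\left(O \right)} = \frac{2 O}{2 O} = 2 O \frac{1}{2 O} = 1$)
$z = - \frac{1}{88}$ ($z = \frac{1}{1 - 89} = \frac{1}{-88} = - \frac{1}{88} \approx -0.011364$)
$v{\left(8 \right)} \left(-140 + z\right) = 8 \left(-140 - \frac{1}{88}\right) = 8 \left(- \frac{12321}{88}\right) = - \frac{12321}{11}$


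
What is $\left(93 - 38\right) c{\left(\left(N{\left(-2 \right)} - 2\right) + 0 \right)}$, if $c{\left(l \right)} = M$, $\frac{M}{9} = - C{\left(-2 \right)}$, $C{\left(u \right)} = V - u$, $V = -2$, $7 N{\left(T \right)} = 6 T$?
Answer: $0$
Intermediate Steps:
$N{\left(T \right)} = \frac{6 T}{7}$
$C{\left(u \right)} = -2 - u$
$M = 0$ ($M = 9 \left(- (-2 - -2)\right) = 9 \left(- (-2 + 2)\right) = 9 \left(\left(-1\right) 0\right) = 9 \cdot 0 = 0$)
$c{\left(l \right)} = 0$
$\left(93 - 38\right) c{\left(\left(N{\left(-2 \right)} - 2\right) + 0 \right)} = \left(93 - 38\right) 0 = 55 \cdot 0 = 0$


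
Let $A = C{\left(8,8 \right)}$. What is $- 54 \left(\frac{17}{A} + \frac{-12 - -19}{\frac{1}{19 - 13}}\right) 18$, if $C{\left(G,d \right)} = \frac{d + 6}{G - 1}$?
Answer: $-49086$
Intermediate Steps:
$C{\left(G,d \right)} = \frac{6 + d}{-1 + G}$
$A = 2$ ($A = \frac{6 + 8}{-1 + 8} = \frac{1}{7} \cdot 14 = 2$)
$- 54 \left(\frac{17}{A} + \frac{-12 - -19}{\frac{1}{19 - 13}}\right) 18 = - 54 \left(\frac{17}{2} + \frac{-12 - -19}{\frac{1}{19 - 13}}\right) 18 = - 54 \left(17 \cdot \frac{1}{2} + \frac{-12 + 19}{\frac{1}{6}}\right) 18 = - 54 \left(\frac{17}{2} + 7 \frac{1}{\frac{1}{6}}\right) 18 = - 54 \left(\frac{17}{2} + 7 \cdot 6\right) 18 = - 54 \left(\frac{17}{2} + 42\right) 18 = \left(-54\right) \frac{101}{2} \cdot 18 = \left(-2727\right) 18 = -49086$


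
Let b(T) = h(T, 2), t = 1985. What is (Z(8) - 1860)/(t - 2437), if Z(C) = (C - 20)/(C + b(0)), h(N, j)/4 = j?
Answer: 7443/1808 ≈ 4.1167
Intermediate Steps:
h(N, j) = 4*j
b(T) = 8 (b(T) = 4*2 = 8)
Z(C) = (-20 + C)/(8 + C) (Z(C) = (C - 20)/(C + 8) = (-20 + C)/(8 + C))
(Z(8) - 1860)/(t - 2437) = ((-20 + 8)/(8 + 8) - 1860)/(1985 - 2437) = (-12/16 - 1860)/(-452) = ((1/16)*(-12) - 1860)*(-1/452) = (-3/4 - 1860)*(-1/452) = -7443/4*(-1/452) = 7443/1808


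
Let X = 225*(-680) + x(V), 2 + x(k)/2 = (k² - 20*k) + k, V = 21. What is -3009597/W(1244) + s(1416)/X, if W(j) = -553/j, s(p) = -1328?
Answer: 71565387730618/10570595 ≈ 6.7702e+6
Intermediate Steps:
x(k) = -4 - 38*k + 2*k² (x(k) = -4 + 2*((k² - 20*k) + k) = -4 + 2*(k² - 19*k) = -4 + (-38*k + 2*k²) = -4 - 38*k + 2*k²)
X = -152920 (X = 225*(-680) + (-4 - 38*21 + 2*21²) = -153000 + (-4 - 798 + 2*441) = -153000 + (-4 - 798 + 882) = -153000 + 80 = -152920)
-3009597/W(1244) + s(1416)/X = -3009597/((-553/1244)) - 1328/(-152920) = -3009597/((-553*1/1244)) - 1328*(-1/152920) = -3009597/(-553/1244) + 166/19115 = -3009597*(-1244/553) + 166/19115 = 3743938668/553 + 166/19115 = 71565387730618/10570595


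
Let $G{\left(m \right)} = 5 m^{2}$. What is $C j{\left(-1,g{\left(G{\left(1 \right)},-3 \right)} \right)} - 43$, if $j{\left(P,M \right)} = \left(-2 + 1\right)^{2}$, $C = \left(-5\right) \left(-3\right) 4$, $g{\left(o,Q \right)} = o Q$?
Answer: $17$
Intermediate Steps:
$g{\left(o,Q \right)} = Q o$
$C = 60$ ($C = 15 \cdot 4 = 60$)
$j{\left(P,M \right)} = 1$ ($j{\left(P,M \right)} = \left(-1\right)^{2} = 1$)
$C j{\left(-1,g{\left(G{\left(1 \right)},-3 \right)} \right)} - 43 = 60 \cdot 1 - 43 = 60 - 43 = 17$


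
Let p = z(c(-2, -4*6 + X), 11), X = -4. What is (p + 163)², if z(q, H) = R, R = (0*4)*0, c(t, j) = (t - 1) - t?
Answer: 26569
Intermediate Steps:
c(t, j) = -1 (c(t, j) = (-1 + t) - t = -1)
R = 0 (R = 0*0 = 0)
z(q, H) = 0
p = 0
(p + 163)² = (0 + 163)² = 163² = 26569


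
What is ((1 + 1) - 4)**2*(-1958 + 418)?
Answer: -6160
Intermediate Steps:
((1 + 1) - 4)**2*(-1958 + 418) = (2 - 4)**2*(-1540) = (-2)**2*(-1540) = 4*(-1540) = -6160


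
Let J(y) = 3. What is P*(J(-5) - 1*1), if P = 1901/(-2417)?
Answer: -3802/2417 ≈ -1.5730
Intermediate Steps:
P = -1901/2417 (P = 1901*(-1/2417) = -1901/2417 ≈ -0.78651)
P*(J(-5) - 1*1) = -1901*(3 - 1*1)/2417 = -1901*(3 - 1)/2417 = -1901/2417*2 = -3802/2417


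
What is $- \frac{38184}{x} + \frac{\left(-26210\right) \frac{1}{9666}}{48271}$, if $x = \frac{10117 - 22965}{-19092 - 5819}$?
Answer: $- \frac{27738673422376459}{374669751258} \approx -74035.0$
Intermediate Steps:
$x = \frac{12848}{24911}$ ($x = - \frac{12848}{-24911} = \left(-12848\right) \left(- \frac{1}{24911}\right) = \frac{12848}{24911} \approx 0.51576$)
$- \frac{38184}{x} + \frac{\left(-26210\right) \frac{1}{9666}}{48271} = - \frac{38184}{\frac{12848}{24911}} + \frac{\left(-26210\right) \frac{1}{9666}}{48271} = \left(-38184\right) \frac{24911}{12848} + \left(-26210\right) \frac{1}{9666} \cdot \frac{1}{48271} = - \frac{118900203}{1606} - \frac{13105}{233293743} = - \frac{27738673422376459}{374669751258}$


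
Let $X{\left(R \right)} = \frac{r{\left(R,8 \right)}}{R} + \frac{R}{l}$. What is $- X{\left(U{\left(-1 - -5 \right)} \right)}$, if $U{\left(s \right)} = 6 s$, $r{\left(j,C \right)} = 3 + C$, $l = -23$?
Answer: $\frac{323}{552} \approx 0.58514$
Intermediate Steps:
$X{\left(R \right)} = \frac{11}{R} - \frac{R}{23}$ ($X{\left(R \right)} = \frac{3 + 8}{R} + \frac{R}{-23} = \frac{11}{R} + R \left(- \frac{1}{23}\right) = \frac{11}{R} - \frac{R}{23}$)
$- X{\left(U{\left(-1 - -5 \right)} \right)} = - (\frac{11}{6 \left(-1 - -5\right)} - \frac{6 \left(-1 - -5\right)}{23}) = - (\frac{11}{6 \left(-1 + 5\right)} - \frac{6 \left(-1 + 5\right)}{23}) = - (\frac{11}{6 \cdot 4} - \frac{6 \cdot 4}{23}) = - (\frac{11}{24} - \frac{24}{23}) = \left(-1\right) \left(- \frac{323}{552}\right) = \frac{323}{552}$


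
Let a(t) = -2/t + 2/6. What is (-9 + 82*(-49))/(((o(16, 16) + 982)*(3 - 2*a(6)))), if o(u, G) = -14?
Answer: -4027/2904 ≈ -1.3867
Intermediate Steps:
a(t) = ⅓ - 2/t (a(t) = -2/t + 2*(⅙) = -2/t + ⅓ = ⅓ - 2/t)
(-9 + 82*(-49))/(((o(16, 16) + 982)*(3 - 2*a(6)))) = (-9 + 82*(-49))/(((-14 + 982)*(3 - 2*(-6 + 6)/(3*6)))) = (-9 - 4018)/((968*(3 - 2*0/(3*6)))) = -4027*1/(968*(3 - 2*0)) = -4027*1/(968*(3 + 0)) = -4027/(968*3) = -4027/2904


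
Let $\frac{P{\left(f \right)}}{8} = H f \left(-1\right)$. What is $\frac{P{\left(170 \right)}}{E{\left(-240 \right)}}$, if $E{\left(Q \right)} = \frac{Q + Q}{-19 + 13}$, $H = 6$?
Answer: $-102$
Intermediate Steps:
$P{\left(f \right)} = - 48 f$ ($P{\left(f \right)} = 8 \cdot 6 f \left(-1\right) = 8 \left(- 6 f\right) = - 48 f$)
$E{\left(Q \right)} = - \frac{Q}{3}$ ($E{\left(Q \right)} = \frac{2 Q}{-6} = 2 Q \left(- \frac{1}{6}\right) = - \frac{Q}{3}$)
$\frac{P{\left(170 \right)}}{E{\left(-240 \right)}} = \frac{\left(-48\right) 170}{\left(- \frac{1}{3}\right) \left(-240\right)} = - \frac{8160}{80} = \left(-8160\right) \frac{1}{80} = -102$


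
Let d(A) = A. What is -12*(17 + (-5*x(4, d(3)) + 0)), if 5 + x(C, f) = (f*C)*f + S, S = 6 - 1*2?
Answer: 1896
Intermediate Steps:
S = 4 (S = 6 - 2 = 4)
x(C, f) = -1 + C*f**2 (x(C, f) = -5 + ((f*C)*f + 4) = -5 + ((C*f)*f + 4) = -5 + (C*f**2 + 4) = -5 + (4 + C*f**2) = -1 + C*f**2)
-12*(17 + (-5*x(4, d(3)) + 0)) = -12*(17 + (-5*(-1 + 4*3**2) + 0)) = -12*(17 + (-5*(-1 + 4*9) + 0)) = -12*(17 + (-5*(-1 + 36) + 0)) = -12*(17 + (-5*35 + 0)) = -12*(17 + (-175 + 0)) = -12*(17 - 175) = -12*(-158) = 1896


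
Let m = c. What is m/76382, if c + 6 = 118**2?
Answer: 6959/38191 ≈ 0.18222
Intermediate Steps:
c = 13918 (c = -6 + 118**2 = -6 + 13924 = 13918)
m = 13918
m/76382 = 13918/76382 = 13918*(1/76382) = 6959/38191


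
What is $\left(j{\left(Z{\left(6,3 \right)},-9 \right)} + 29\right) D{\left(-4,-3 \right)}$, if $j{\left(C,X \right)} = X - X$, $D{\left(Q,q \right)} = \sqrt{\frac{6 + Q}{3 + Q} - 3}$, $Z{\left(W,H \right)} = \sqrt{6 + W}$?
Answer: $29 i \sqrt{5} \approx 64.846 i$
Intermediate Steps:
$D{\left(Q,q \right)} = \sqrt{-3 + \frac{6 + Q}{3 + Q}}$ ($D{\left(Q,q \right)} = \sqrt{\frac{6 + Q}{3 + Q} - 3} = \sqrt{-3 + \frac{6 + Q}{3 + Q}}$)
$j{\left(C,X \right)} = 0$
$\left(j{\left(Z{\left(6,3 \right)},-9 \right)} + 29\right) D{\left(-4,-3 \right)} = \left(0 + 29\right) \sqrt{\frac{-3 - -8}{3 - 4}} = 29 \sqrt{\frac{-3 + 8}{-1}} = 29 \sqrt{\left(-1\right) 5} = 29 \sqrt{-5} = 29 i \sqrt{5}$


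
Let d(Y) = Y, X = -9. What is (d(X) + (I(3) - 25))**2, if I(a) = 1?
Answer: 1089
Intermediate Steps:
(d(X) + (I(3) - 25))**2 = (-9 + (1 - 25))**2 = (-9 - 24)**2 = (-33)**2 = 1089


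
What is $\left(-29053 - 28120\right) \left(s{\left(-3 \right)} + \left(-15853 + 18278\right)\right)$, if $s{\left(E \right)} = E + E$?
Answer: $-138301487$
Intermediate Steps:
$s{\left(E \right)} = 2 E$
$\left(-29053 - 28120\right) \left(s{\left(-3 \right)} + \left(-15853 + 18278\right)\right) = \left(-29053 - 28120\right) \left(2 \left(-3\right) + \left(-15853 + 18278\right)\right) = - 57173 \left(-6 + 2425\right) = \left(-57173\right) 2419 = -138301487$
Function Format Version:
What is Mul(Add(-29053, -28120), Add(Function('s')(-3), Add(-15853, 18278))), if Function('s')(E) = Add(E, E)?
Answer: -138301487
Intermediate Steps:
Function('s')(E) = Mul(2, E)
Mul(Add(-29053, -28120), Add(Function('s')(-3), Add(-15853, 18278))) = Mul(Add(-29053, -28120), Add(Mul(2, -3), Add(-15853, 18278))) = Mul(-57173, Add(-6, 2425)) = Mul(-57173, 2419) = -138301487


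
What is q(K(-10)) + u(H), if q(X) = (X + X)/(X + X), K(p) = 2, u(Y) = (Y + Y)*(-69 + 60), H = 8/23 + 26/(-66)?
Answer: 463/253 ≈ 1.8300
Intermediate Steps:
H = -35/759 (H = 8*(1/23) + 26*(-1/66) = 8/23 - 13/33 = -35/759 ≈ -0.046113)
u(Y) = -18*Y (u(Y) = (2*Y)*(-9) = -18*Y)
q(X) = 1 (q(X) = (2*X)/((2*X)) = (2*X)*(1/(2*X)) = 1)
q(K(-10)) + u(H) = 1 - 18*(-35/759) = 1 + 210/253 = 463/253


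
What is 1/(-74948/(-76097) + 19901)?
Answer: 76097/1514481345 ≈ 5.0246e-5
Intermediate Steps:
1/(-74948/(-76097) + 19901) = 1/(-74948*(-1/76097) + 19901) = 1/(74948/76097 + 19901) = 1/(1514481345/76097) = 76097/1514481345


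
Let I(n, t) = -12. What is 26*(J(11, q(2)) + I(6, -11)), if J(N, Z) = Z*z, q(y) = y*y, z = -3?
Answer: -624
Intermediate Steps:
q(y) = y²
J(N, Z) = -3*Z (J(N, Z) = Z*(-3) = -3*Z)
26*(J(11, q(2)) + I(6, -11)) = 26*(-3*2² - 12) = 26*(-3*4 - 12) = 26*(-12 - 12) = 26*(-24) = -624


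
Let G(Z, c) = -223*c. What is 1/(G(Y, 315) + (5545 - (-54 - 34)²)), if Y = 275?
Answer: -1/72444 ≈ -1.3804e-5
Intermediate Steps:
1/(G(Y, 315) + (5545 - (-54 - 34)²)) = 1/(-223*315 + (5545 - (-54 - 34)²)) = 1/(-70245 + (5545 - 1*(-88)²)) = 1/(-70245 + (5545 - 1*7744)) = 1/(-70245 + (5545 - 7744)) = 1/(-70245 - 2199) = 1/(-72444) = -1/72444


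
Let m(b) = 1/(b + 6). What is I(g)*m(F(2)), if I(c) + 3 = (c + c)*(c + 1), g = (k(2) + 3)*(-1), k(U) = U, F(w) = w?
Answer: 37/8 ≈ 4.6250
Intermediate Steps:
m(b) = 1/(6 + b)
g = -5 (g = (2 + 3)*(-1) = 5*(-1) = -5)
I(c) = -3 + 2*c*(1 + c) (I(c) = -3 + (c + c)*(c + 1) = -3 + (2*c)*(1 + c) = -3 + 2*c*(1 + c))
I(g)*m(F(2)) = (-3 + 2*(-5) + 2*(-5)²)/(6 + 2) = (-3 - 10 + 2*25)/8 = (-3 - 10 + 50)*(⅛) = 37*(⅛) = 37/8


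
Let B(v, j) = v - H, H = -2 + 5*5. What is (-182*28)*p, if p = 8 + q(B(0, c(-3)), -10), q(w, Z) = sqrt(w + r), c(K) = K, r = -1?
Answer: -40768 - 10192*I*sqrt(6) ≈ -40768.0 - 24965.0*I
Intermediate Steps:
H = 23 (H = -2 + 25 = 23)
B(v, j) = -23 + v (B(v, j) = v - 1*23 = v - 23 = -23 + v)
q(w, Z) = sqrt(-1 + w) (q(w, Z) = sqrt(w - 1) = sqrt(-1 + w))
p = 8 + 2*I*sqrt(6) (p = 8 + sqrt(-1 + (-23 + 0)) = 8 + sqrt(-1 - 23) = 8 + sqrt(-24) = 8 + 2*I*sqrt(6) ≈ 8.0 + 4.899*I)
(-182*28)*p = (-182*28)*(8 + 2*I*sqrt(6)) = -5096*(8 + 2*I*sqrt(6)) = -40768 - 10192*I*sqrt(6)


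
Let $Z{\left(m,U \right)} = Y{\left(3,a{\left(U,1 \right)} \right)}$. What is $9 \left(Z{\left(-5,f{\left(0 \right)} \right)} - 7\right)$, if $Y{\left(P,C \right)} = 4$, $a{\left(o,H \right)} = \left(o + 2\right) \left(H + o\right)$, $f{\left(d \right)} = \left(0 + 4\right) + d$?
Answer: $-27$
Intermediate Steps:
$f{\left(d \right)} = 4 + d$
$a{\left(o,H \right)} = \left(2 + o\right) \left(H + o\right)$
$Z{\left(m,U \right)} = 4$
$9 \left(Z{\left(-5,f{\left(0 \right)} \right)} - 7\right) = 9 \left(4 - 7\right) = 9 \left(-3\right) = -27$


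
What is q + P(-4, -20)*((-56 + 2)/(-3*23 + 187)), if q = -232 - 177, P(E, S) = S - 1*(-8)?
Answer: -23807/59 ≈ -403.51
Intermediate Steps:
P(E, S) = 8 + S (P(E, S) = S + 8 = 8 + S)
q = -409
q + P(-4, -20)*((-56 + 2)/(-3*23 + 187)) = -409 + (8 - 20)*((-56 + 2)/(-3*23 + 187)) = -409 - (-648)/(-69 + 187) = -409 - (-648)/118 = -409 - 12*(-27/59) = -409 + 324/59 = -23807/59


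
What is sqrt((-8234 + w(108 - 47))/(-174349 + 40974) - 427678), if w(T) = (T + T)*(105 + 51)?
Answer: 28*I*sqrt(388159112495)/26675 ≈ 653.97*I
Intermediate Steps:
w(T) = 312*T (w(T) = (2*T)*156 = 312*T)
sqrt((-8234 + w(108 - 47))/(-174349 + 40974) - 427678) = sqrt((-8234 + 312*(108 - 47))/(-174349 + 40974) - 427678) = sqrt((-8234 + 312*61)/(-133375) - 427678) = sqrt((-8234 + 19032)*(-1/133375) - 427678) = sqrt(10798*(-1/133375) - 427678) = sqrt(-10798/133375 - 427678) = sqrt(-57041564048/133375) = 28*I*sqrt(388159112495)/26675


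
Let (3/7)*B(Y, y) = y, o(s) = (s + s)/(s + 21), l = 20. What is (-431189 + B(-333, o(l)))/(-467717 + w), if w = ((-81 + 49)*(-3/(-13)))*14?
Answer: 689467571/748044795 ≈ 0.92169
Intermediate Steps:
o(s) = 2*s/(21 + s) (o(s) = (2*s)/(21 + s) = 2*s/(21 + s))
B(Y, y) = 7*y/3
w = -1344/13 (w = -(-96)*(-1)/13*14 = -32*3/13*14 = -96/13*14 = -1344/13 ≈ -103.38)
(-431189 + B(-333, o(l)))/(-467717 + w) = (-431189 + 7*(2*20/(21 + 20))/3)/(-467717 - 1344/13) = (-431189 + 7*(2*20/41)/3)/(-6081665/13) = (-431189 + 7*(2*20*(1/41))/3)*(-13/6081665) = (-431189 + (7/3)*(40/41))*(-13/6081665) = (-431189 + 280/123)*(-13/6081665) = -53035967/123*(-13/6081665) = 689467571/748044795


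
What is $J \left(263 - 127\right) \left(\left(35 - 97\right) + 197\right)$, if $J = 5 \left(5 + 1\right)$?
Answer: $550800$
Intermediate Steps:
$J = 30$ ($J = 5 \cdot 6 = 30$)
$J \left(263 - 127\right) \left(\left(35 - 97\right) + 197\right) = 30 \left(263 - 127\right) \left(\left(35 - 97\right) + 197\right) = 30 \cdot 136 \left(-62 + 197\right) = 30 \cdot 136 \cdot 135 = 30 \cdot 18360 = 550800$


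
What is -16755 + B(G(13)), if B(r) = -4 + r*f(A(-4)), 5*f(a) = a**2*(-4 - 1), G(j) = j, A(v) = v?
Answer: -16967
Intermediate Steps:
f(a) = -a**2 (f(a) = (a**2*(-4 - 1))/5 = (a**2*(-5))/5 = (-5*a**2)/5 = -a**2)
B(r) = -4 - 16*r (B(r) = -4 + r*(-1*(-4)**2) = -4 + r*(-1*16) = -4 + r*(-16) = -4 - 16*r)
-16755 + B(G(13)) = -16755 + (-4 - 16*13) = -16755 + (-4 - 208) = -16755 - 212 = -16967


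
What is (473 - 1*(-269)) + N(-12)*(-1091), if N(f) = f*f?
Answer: -156362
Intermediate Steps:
N(f) = f**2
(473 - 1*(-269)) + N(-12)*(-1091) = (473 - 1*(-269)) + (-12)**2*(-1091) = (473 + 269) + 144*(-1091) = 742 - 157104 = -156362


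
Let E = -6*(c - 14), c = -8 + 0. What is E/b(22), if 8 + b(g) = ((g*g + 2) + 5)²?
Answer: 132/241073 ≈ 0.00054755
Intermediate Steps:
c = -8
b(g) = -8 + (7 + g²)² (b(g) = -8 + ((g*g + 2) + 5)² = -8 + ((g² + 2) + 5)² = -8 + ((2 + g²) + 5)² = -8 + (7 + g²)²)
E = 132 (E = -6*(-8 - 14) = -6*(-22) = 132)
E/b(22) = 132/(-8 + (7 + 22²)²) = 132/(-8 + (7 + 484)²) = 132/(-8 + 491²) = 132/(-8 + 241081) = 132/241073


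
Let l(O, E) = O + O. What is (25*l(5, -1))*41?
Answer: 10250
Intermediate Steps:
l(O, E) = 2*O
(25*l(5, -1))*41 = (25*(2*5))*41 = (25*10)*41 = 250*41 = 10250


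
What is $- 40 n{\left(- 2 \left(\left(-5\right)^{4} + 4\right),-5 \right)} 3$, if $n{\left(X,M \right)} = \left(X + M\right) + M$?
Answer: $152160$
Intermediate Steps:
$n{\left(X,M \right)} = X + 2 M$ ($n{\left(X,M \right)} = \left(M + X\right) + M = X + 2 M$)
$- 40 n{\left(- 2 \left(\left(-5\right)^{4} + 4\right),-5 \right)} 3 = - 40 \left(- 2 \left(\left(-5\right)^{4} + 4\right) + 2 \left(-5\right)\right) 3 = - 40 \left(- 2 \left(625 + 4\right) - 10\right) 3 = - 40 \left(\left(-2\right) 629 - 10\right) 3 = - 40 \left(-1258 - 10\right) 3 = \left(-40\right) \left(-1268\right) 3 = 50720 \cdot 3 = 152160$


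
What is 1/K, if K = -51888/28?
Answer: -7/12972 ≈ -0.00053962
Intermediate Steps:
K = -12972/7 (K = -51888/28 = -564*23/7 = -12972/7 ≈ -1853.1)
1/K = 1/(-12972/7) = -7/12972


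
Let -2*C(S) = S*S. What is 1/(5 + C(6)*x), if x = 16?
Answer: -1/283 ≈ -0.0035336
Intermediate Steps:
C(S) = -S²/2 (C(S) = -S*S/2 = -S²/2)
1/(5 + C(6)*x) = 1/(5 - ½*6²*16) = 1/(5 - ½*36*16) = 1/(5 - 18*16) = 1/(5 - 288) = 1/(-283) = -1/283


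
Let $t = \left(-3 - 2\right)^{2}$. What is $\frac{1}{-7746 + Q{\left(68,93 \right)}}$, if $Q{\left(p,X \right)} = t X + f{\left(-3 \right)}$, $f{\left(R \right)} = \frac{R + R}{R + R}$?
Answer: $- \frac{1}{5420} \approx -0.0001845$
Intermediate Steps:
$t = 25$ ($t = \left(-5\right)^{2} = 25$)
$f{\left(R \right)} = 1$ ($f{\left(R \right)} = \frac{2 R}{2 R} = 2 R \frac{1}{2 R} = 1$)
$Q{\left(p,X \right)} = 1 + 25 X$ ($Q{\left(p,X \right)} = 25 X + 1 = 1 + 25 X$)
$\frac{1}{-7746 + Q{\left(68,93 \right)}} = \frac{1}{-7746 + \left(1 + 25 \cdot 93\right)} = \frac{1}{-7746 + \left(1 + 2325\right)} = \frac{1}{-7746 + 2326} = \frac{1}{-5420} = - \frac{1}{5420}$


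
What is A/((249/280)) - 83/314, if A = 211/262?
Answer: 6568183/10242366 ≈ 0.64128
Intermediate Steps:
A = 211/262 (A = 211*(1/262) = 211/262 ≈ 0.80534)
A/((249/280)) - 83/314 = 211/(262*((249/280))) - 83/314 = 211/(262*((249*(1/280)))) - 83*1/314 = 211/(262*(249/280)) - 83/314 = (211/262)*(280/249) - 83/314 = 29540/32619 - 83/314 = 6568183/10242366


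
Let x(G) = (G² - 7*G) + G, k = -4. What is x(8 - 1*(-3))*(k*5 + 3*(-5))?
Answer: -1925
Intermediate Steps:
x(G) = G² - 6*G
x(8 - 1*(-3))*(k*5 + 3*(-5)) = ((8 - 1*(-3))*(-6 + (8 - 1*(-3))))*(-4*5 + 3*(-5)) = ((8 + 3)*(-6 + (8 + 3)))*(-20 - 15) = (11*(-6 + 11))*(-35) = (11*5)*(-35) = 55*(-35) = -1925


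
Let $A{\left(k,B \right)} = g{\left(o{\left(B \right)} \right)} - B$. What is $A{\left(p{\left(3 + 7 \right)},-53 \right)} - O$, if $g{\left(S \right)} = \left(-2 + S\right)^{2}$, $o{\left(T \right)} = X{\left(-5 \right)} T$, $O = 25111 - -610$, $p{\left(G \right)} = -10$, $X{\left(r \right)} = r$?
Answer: $43501$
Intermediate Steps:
$O = 25721$ ($O = 25111 + 610 = 25721$)
$o{\left(T \right)} = - 5 T$
$A{\left(k,B \right)} = \left(-2 - 5 B\right)^{2} - B$
$A{\left(p{\left(3 + 7 \right)},-53 \right)} - O = \left(\left(2 + 5 \left(-53\right)\right)^{2} - -53\right) - 25721 = \left(\left(2 - 265\right)^{2} + 53\right) - 25721 = \left(\left(-263\right)^{2} + 53\right) - 25721 = \left(69169 + 53\right) - 25721 = 69222 - 25721 = 43501$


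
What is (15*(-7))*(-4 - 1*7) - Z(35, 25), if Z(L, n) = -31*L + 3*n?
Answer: 2165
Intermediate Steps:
(15*(-7))*(-4 - 1*7) - Z(35, 25) = (15*(-7))*(-4 - 1*7) - (-31*35 + 3*25) = -105*(-4 - 7) - (-1085 + 75) = -105*(-11) - 1*(-1010) = 1155 + 1010 = 2165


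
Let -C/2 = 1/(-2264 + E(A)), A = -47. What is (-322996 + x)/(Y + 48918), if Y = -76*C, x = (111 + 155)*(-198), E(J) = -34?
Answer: -215818968/28103353 ≈ -7.6795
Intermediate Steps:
x = -52668 (x = 266*(-198) = -52668)
C = 1/1149 (C = -2/(-2264 - 34) = -2/(-2298) = -2*(-1/2298) = 1/1149 ≈ 0.00087032)
Y = -76/1149 (Y = -76*1/1149 = -76/1149 ≈ -0.066144)
(-322996 + x)/(Y + 48918) = (-322996 - 52668)/(-76/1149 + 48918) = -375664/56206706/1149 = -375664*1149/56206706 = -215818968/28103353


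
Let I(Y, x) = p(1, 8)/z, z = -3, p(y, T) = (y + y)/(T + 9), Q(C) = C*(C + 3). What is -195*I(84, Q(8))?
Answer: 130/17 ≈ 7.6471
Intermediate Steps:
Q(C) = C*(3 + C)
p(y, T) = 2*y/(9 + T) (p(y, T) = (2*y)/(9 + T) = 2*y/(9 + T))
I(Y, x) = -2/51 (I(Y, x) = (2*1/(9 + 8))/(-3) = (2*1/17)*(-⅓) = (2*1*(1/17))*(-⅓) = (2/17)*(-⅓) = -2/51)
-195*I(84, Q(8)) = -195*(-2/51) = 130/17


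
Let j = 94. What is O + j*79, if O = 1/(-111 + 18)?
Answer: 690617/93 ≈ 7426.0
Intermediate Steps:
O = -1/93 (O = 1/(-93) = -1/93 ≈ -0.010753)
O + j*79 = -1/93 + 94*79 = -1/93 + 7426 = 690617/93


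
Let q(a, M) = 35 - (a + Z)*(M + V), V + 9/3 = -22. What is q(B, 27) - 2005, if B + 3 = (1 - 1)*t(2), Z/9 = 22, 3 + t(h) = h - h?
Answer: -2360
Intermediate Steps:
V = -25 (V = -3 - 22 = -25)
t(h) = -3 (t(h) = -3 + (h - h) = -3 + 0 = -3)
Z = 198 (Z = 9*22 = 198)
B = -3 (B = -3 + (1 - 1)*(-3) = -3 + 0*(-3) = -3 + 0 = -3)
q(a, M) = 35 - (-25 + M)*(198 + a) (q(a, M) = 35 - (a + 198)*(M - 25) = 35 - (198 + a)*(-25 + M) = 35 - (-25 + M)*(198 + a))
q(B, 27) - 2005 = (4985 - 198*27 + 25*(-3) - 1*27*(-3)) - 2005 = (4985 - 5346 - 75 + 81) - 2005 = -355 - 2005 = -2360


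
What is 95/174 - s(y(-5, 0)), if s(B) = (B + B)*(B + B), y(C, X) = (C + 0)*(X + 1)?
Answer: -17305/174 ≈ -99.454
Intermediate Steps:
y(C, X) = C*(1 + X)
s(B) = 4*B**2 (s(B) = (2*B)*(2*B) = 4*B**2)
95/174 - s(y(-5, 0)) = 95/174 - 4*(-5*(1 + 0))**2 = 95*(1/174) - 4*(-5*1)**2 = 95/174 - 4*(-5)**2 = 95/174 - 4*25 = 95/174 - 1*100 = 95/174 - 100 = -17305/174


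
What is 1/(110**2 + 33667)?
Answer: 1/45767 ≈ 2.1850e-5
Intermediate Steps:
1/(110**2 + 33667) = 1/(12100 + 33667) = 1/45767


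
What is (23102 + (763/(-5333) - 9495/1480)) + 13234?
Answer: 57348493633/1578568 ≈ 36329.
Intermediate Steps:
(23102 + (763/(-5333) - 9495/1480)) + 13234 = (23102 + (763*(-1/5333) - 9495*1/1480)) + 13234 = (23102 + (-763/5333 - 1899/296)) + 13234 = (23102 - 10353215/1578568) + 13234 = 36457724721/1578568 + 13234 = 57348493633/1578568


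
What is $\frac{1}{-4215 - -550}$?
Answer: $- \frac{1}{3665} \approx -0.00027285$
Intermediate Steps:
$\frac{1}{-4215 - -550} = \frac{1}{-4215 + 550} = \frac{1}{-3665} = - \frac{1}{3665}$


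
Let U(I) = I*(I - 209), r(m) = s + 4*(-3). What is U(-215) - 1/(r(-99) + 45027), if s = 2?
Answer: 4103749719/45017 ≈ 91160.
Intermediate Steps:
r(m) = -10 (r(m) = 2 + 4*(-3) = 2 - 12 = -10)
U(I) = I*(-209 + I)
U(-215) - 1/(r(-99) + 45027) = -215*(-209 - 215) - 1/(-10 + 45027) = -215*(-424) - 1/45017 = 91160 - 1*1/45017 = 91160 - 1/45017 = 4103749719/45017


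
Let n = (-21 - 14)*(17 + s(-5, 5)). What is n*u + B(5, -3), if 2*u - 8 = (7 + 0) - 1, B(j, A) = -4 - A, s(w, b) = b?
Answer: -5391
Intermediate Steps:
n = -770 (n = (-21 - 14)*(17 + 5) = -35*22 = -770)
u = 7 (u = 4 + ((7 + 0) - 1)/2 = 4 + (7 - 1)/2 = 4 + (½)*6 = 4 + 3 = 7)
n*u + B(5, -3) = -770*7 + (-4 - 1*(-3)) = -5390 + (-4 + 3) = -5390 - 1 = -5391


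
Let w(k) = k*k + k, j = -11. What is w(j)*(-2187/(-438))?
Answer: 40095/73 ≈ 549.25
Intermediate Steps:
w(k) = k + k² (w(k) = k² + k = k + k²)
w(j)*(-2187/(-438)) = (-11*(1 - 11))*(-2187/(-438)) = (-11*(-10))*(-2187*(-1/438)) = 110*(729/146) = 40095/73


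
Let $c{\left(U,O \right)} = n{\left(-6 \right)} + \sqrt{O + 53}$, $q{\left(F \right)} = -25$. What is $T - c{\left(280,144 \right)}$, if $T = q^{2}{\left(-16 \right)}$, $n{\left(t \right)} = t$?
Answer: $631 - \sqrt{197} \approx 616.96$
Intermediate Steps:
$c{\left(U,O \right)} = -6 + \sqrt{53 + O}$ ($c{\left(U,O \right)} = -6 + \sqrt{O + 53} = -6 + \sqrt{53 + O}$)
$T = 625$ ($T = \left(-25\right)^{2} = 625$)
$T - c{\left(280,144 \right)} = 625 - \left(-6 + \sqrt{53 + 144}\right) = 625 - \left(-6 + \sqrt{197}\right) = 625 + \left(6 - \sqrt{197}\right) = 631 - \sqrt{197}$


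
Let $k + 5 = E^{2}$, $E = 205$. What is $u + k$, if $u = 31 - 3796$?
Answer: $38255$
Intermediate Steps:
$k = 42020$ ($k = -5 + 205^{2} = -5 + 42025 = 42020$)
$u = -3765$ ($u = 31 - 3796 = -3765$)
$u + k = -3765 + 42020 = 38255$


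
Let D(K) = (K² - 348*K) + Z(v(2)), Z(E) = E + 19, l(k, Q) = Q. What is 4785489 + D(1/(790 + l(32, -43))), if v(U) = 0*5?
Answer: 2670356273617/558009 ≈ 4.7855e+6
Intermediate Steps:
v(U) = 0
Z(E) = 19 + E
D(K) = 19 + K² - 348*K (D(K) = (K² - 348*K) + (19 + 0) = (K² - 348*K) + 19 = 19 + K² - 348*K)
4785489 + D(1/(790 + l(32, -43))) = 4785489 + (19 + (1/(790 - 43))² - 348/(790 - 43)) = 4785489 + (19 + (1/747)² - 348/747) = 4785489 + (19 + (1/747)² - 348*1/747) = 4785489 + (19 + 1/558009 - 116/249) = 4785489 + 10342216/558009 = 2670356273617/558009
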